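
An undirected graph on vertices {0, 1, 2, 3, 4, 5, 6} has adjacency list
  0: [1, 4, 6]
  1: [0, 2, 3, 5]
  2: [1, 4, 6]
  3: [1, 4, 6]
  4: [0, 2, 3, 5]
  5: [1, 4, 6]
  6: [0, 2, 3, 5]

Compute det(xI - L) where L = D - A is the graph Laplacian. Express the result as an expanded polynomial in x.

x^7 - 24x^6 + 234x^5 - 1192x^4 + 3357x^3 - 4968x^2 + 3024x

Each diagonal entry of L is the vertex degree and each off-diagonal entry is -1 where an edge is present, 0 otherwise; in the order [0, 1, 2, 3, 4, 5, 6] the diagonal is [3, 4, 3, 3, 4, 3, 4]. L has integer entries, so p(x) = det(xI - L) has integer coefficients. Expanding the determinant yields x^7 - 24x^6 + 234x^5 - 1192x^4 + 3357x^3 - 4968x^2 + 3024x. Since p(0) = det(-L) = 0, x divides p(x).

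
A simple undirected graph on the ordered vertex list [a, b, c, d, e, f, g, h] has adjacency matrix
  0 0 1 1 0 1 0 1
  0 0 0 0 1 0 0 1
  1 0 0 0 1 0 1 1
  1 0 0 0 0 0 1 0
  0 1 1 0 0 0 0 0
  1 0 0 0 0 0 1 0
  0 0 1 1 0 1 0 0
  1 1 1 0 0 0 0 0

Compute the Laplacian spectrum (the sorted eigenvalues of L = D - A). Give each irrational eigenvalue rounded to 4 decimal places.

[0, 0.7548, 2, 2.2775, 2.7217, 3.3893, 4.9733, 5.8834]

Reading degrees in the order [a, b, c, d, e, f, g, h] gives [4, 2, 4, 2, 2, 2, 3, 3]; set D = diag(4, 2, 4, 2, 2, 2, 3, 3) and form L = D - A. The multiplicity of 0 as a Laplacian eigenvalue equals the number of connected components. The single zero eigenvalue shows the graph is connected. By the matrix-tree theorem the graph has (1/8) * product of the nonzero eigenvalues = 116 spanning trees.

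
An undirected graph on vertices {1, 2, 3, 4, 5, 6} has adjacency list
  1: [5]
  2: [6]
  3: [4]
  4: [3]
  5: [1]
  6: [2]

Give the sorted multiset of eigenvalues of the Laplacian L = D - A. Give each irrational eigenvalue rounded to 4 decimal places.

[0, 0, 0, 2, 2, 2]

With the vertex order [1, 2, 3, 4, 5, 6], the degrees are [1, 1, 1, 1, 1, 1], giving D = diag(1, 1, 1, 1, 1, 1) and L = D - A. Since every row of L sums to 0, the all-ones vector is in the kernel and 0 is an eigenvalue. The 3 zero eigenvalues correspond to the 3 connected components. The largest eigenvalue, 2, is at most the vertex count 6. The eigenvalues sum to 6, which equals trace(L) = 2|E|.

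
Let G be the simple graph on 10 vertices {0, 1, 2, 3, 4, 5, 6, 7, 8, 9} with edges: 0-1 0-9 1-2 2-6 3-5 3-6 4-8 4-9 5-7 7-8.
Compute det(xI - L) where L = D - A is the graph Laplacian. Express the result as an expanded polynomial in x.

Each diagonal entry of L is the vertex degree and each off-diagonal entry is -1 where an edge is present, 0 otherwise; in the order [0, 1, 2, 3, 4, 5, 6, 7, 8, 9] the diagonal is [2, 2, 2, 2, 2, 2, 2, 2, 2, 2]. Computing det(xI - L) by cofactor expansion (or equivalently via sum-over-permutations) gives x^10 - 20x^9 + 170x^8 - 800x^7 + 2275x^6 - 4004x^5 + 4290x^4 - 2640x^3 + 825x^2 - 100x. The coefficient of x^9 equals -trace(L) = -20, matching the sum of degrees. By the matrix-tree theorem the graph has (1/10) * product of the nonzero eigenvalues = 10 spanning trees.

x^10 - 20x^9 + 170x^8 - 800x^7 + 2275x^6 - 4004x^5 + 4290x^4 - 2640x^3 + 825x^2 - 100x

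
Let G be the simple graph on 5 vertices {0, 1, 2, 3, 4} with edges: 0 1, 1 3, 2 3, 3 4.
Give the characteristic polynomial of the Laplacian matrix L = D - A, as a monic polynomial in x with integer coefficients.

x^5 - 8x^4 + 20x^3 - 18x^2 + 5x

Reading degrees in the order [0, 1, 2, 3, 4] gives [1, 2, 1, 3, 1]; set D = diag(1, 2, 1, 3, 1) and form L = D - A. L has integer entries, so p(x) = det(xI - L) has integer coefficients. Expanding the determinant yields x^5 - 8x^4 + 20x^3 - 18x^2 + 5x. The coefficient of x^4 equals -trace(L) = -8, matching the sum of degrees. By the matrix-tree theorem the graph has (1/5) * product of the nonzero eigenvalues = 1 spanning tree.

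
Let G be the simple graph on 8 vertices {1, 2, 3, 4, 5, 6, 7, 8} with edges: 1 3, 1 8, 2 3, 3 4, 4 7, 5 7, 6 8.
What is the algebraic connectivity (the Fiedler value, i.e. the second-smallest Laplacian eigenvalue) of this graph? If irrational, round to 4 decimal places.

0.1981

Each diagonal entry of L is the vertex degree and each off-diagonal entry is -1 where an edge is present, 0 otherwise; in the order [1, 2, 3, 4, 5, 6, 7, 8] the diagonal is [2, 1, 3, 2, 1, 1, 2, 2]. The sorted Laplacian eigenvalues are [0, 0.1981, 0.4915, 1.3204, 1.5550, 2.8258, 3.2470, 4.3623]; the algebraic connectivity is the second entry, 0.1981. There is one zero in the spectrum, matching the 1 component.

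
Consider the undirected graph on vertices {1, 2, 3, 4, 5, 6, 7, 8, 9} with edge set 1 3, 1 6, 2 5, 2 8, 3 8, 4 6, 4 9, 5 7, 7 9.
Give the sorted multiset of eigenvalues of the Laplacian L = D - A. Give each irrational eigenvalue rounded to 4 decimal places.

Reading degrees in the order [1, 2, 3, 4, 5, 6, 7, 8, 9] gives [2, 2, 2, 2, 2, 2, 2, 2, 2]; set D = diag(2, 2, 2, 2, 2, 2, 2, 2, 2) and form L = D - A. Diagonalising L (or applying a numerical eigensolver to the 9x9 matrix) gives the spectrum above. The single zero eigenvalue shows the graph is connected. There is one zero in the spectrum, matching the 1 component.

[0, 0.4679, 0.4679, 1.6527, 1.6527, 3, 3, 3.8794, 3.8794]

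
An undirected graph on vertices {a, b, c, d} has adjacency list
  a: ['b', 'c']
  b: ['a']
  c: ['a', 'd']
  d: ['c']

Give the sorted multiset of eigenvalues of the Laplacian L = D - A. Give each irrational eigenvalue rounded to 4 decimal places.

[0, 0.5858, 2, 3.4142]

With the vertex order [a, b, c, d], the degrees are [2, 1, 2, 1], giving D = diag(2, 1, 2, 1) and L = D - A. L is symmetric positive semidefinite, so every eigenvalue is real and nonnegative. The single zero eigenvalue shows the graph is connected. By the matrix-tree theorem the graph has (1/4) * product of the nonzero eigenvalues = 1 spanning tree. There is one zero in the spectrum, matching the 1 component.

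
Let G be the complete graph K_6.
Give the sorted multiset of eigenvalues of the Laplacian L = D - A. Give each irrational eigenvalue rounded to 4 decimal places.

[0, 6, 6, 6, 6, 6]

The graph has 6 vertices and degree multiset [5, 5, 5, 5, 5, 5]; D is the diagonal matrix of degrees and L = D - A. The multiplicity of 0 as a Laplacian eigenvalue equals the number of connected components.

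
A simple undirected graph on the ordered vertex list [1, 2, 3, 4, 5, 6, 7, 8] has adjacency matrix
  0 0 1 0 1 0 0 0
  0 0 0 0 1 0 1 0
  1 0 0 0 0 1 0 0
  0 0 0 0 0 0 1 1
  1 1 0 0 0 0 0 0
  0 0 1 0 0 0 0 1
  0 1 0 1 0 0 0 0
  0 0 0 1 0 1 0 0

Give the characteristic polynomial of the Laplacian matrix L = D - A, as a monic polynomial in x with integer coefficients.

x^8 - 16x^7 + 104x^6 - 352x^5 + 660x^4 - 672x^3 + 336x^2 - 64x

With the vertex order [1, 2, 3, 4, 5, 6, 7, 8], the degrees are [2, 2, 2, 2, 2, 2, 2, 2], giving D = diag(2, 2, 2, 2, 2, 2, 2, 2) and L = D - A. Computing det(xI - L) by cofactor expansion (or equivalently via sum-over-permutations) gives x^8 - 16x^7 + 104x^6 - 352x^5 + 660x^4 - 672x^3 + 336x^2 - 64x. The coefficient of x^7 equals -trace(L) = -16, matching the sum of degrees.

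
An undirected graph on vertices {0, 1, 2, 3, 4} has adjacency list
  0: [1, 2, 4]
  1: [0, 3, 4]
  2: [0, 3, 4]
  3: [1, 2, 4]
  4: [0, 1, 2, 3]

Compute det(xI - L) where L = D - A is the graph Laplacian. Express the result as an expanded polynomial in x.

x^5 - 16x^4 + 94x^3 - 240x^2 + 225x

Reading degrees in the order [0, 1, 2, 3, 4] gives [3, 3, 3, 3, 4]; set D = diag(3, 3, 3, 3, 4) and form L = D - A. Computing det(xI - L) by cofactor expansion (or equivalently via sum-over-permutations) gives x^5 - 16x^4 + 94x^3 - 240x^2 + 225x. The coefficient of x^4 equals -trace(L) = -16, matching the sum of degrees. The eigenvalues sum to 16, which equals trace(L) = 2|E|.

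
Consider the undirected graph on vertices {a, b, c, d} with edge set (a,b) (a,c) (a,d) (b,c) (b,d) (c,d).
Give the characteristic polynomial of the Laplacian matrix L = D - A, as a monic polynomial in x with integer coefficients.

Each diagonal entry of L is the vertex degree and each off-diagonal entry is -1 where an edge is present, 0 otherwise; in the order [a, b, c, d] the diagonal is [3, 3, 3, 3]. Computing det(xI - L) by cofactor expansion (or equivalently via sum-over-permutations) gives x^4 - 12x^3 + 48x^2 - 64x. The constant term is 0 because L is singular (the all-ones vector lies in its kernel). The largest eigenvalue, 4, is at most the vertex count 4. The eigenvalues sum to 12, which equals trace(L) = 2|E|.

x^4 - 12x^3 + 48x^2 - 64x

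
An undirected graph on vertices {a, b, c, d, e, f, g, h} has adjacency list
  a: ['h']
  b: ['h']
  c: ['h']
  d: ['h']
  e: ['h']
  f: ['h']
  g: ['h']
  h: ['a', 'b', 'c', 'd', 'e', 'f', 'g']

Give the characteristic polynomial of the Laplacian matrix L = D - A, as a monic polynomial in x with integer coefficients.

With the vertex order [a, b, c, d, e, f, g, h], the degrees are [1, 1, 1, 1, 1, 1, 1, 7], giving D = diag(1, 1, 1, 1, 1, 1, 1, 7) and L = D - A. Computing det(xI - L) by cofactor expansion (or equivalently via sum-over-permutations) gives x^8 - 14x^7 + 63x^6 - 140x^5 + 175x^4 - 126x^3 + 49x^2 - 8x. Since p(0) = det(-L) = 0, x divides p(x). The eigenvalues sum to 14, which equals trace(L) = 2|E|.

x^8 - 14x^7 + 63x^6 - 140x^5 + 175x^4 - 126x^3 + 49x^2 - 8x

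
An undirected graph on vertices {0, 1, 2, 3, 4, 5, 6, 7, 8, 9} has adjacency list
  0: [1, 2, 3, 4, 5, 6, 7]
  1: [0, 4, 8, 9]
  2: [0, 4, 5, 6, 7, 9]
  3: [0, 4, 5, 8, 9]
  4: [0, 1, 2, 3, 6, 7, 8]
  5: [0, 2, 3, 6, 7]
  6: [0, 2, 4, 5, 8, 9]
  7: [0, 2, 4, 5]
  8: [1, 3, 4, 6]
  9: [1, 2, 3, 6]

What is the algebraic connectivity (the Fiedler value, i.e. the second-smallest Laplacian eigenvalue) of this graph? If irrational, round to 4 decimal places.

Reading degrees in the order [0, 1, 2, 3, 4, 5, 6, 7, 8, 9] gives [7, 4, 6, 5, 7, 5, 6, 4, 4, 4]; set D = diag(7, 4, 6, 5, 7, 5, 6, 4, 4, 4) and form L = D - A. The smallest Laplacian eigenvalue is always 0. The next one, lambda_2 = 2.7165, measures how hard the graph is to disconnect: larger values mean better connectivity. By the matrix-tree theorem the graph has (1/10) * product of the nonzero eigenvalues = 401203 spanning trees.

2.7165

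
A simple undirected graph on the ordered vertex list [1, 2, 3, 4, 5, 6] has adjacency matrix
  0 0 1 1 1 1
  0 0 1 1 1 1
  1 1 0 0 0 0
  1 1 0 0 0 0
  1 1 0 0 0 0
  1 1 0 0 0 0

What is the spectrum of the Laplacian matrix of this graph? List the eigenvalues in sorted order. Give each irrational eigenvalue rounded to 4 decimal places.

With the vertex order [1, 2, 3, 4, 5, 6], the degrees are [4, 4, 2, 2, 2, 2], giving D = diag(4, 4, 2, 2, 2, 2) and L = D - A. Diagonalising L (or applying a numerical eigensolver to the 6x6 matrix) gives the spectrum above. The eigenvalues sum to 16, which equals trace(L) = 2|E|. There is one zero in the spectrum, matching the 1 component.

[0, 2, 2, 2, 4, 6]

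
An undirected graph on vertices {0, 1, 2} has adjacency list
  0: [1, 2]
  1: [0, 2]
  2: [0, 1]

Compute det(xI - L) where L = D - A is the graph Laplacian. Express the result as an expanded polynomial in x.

x^3 - 6x^2 + 9x

Reading degrees in the order [0, 1, 2] gives [2, 2, 2]; set D = diag(2, 2, 2) and form L = D - A. L has integer entries, so p(x) = det(xI - L) has integer coefficients. Expanding the determinant yields x^3 - 6x^2 + 9x. The coefficient of x^2 equals -trace(L) = -6, matching the sum of degrees. The eigenvalues sum to 6, which equals trace(L) = 2|E|. There is one zero in the spectrum, matching the 1 component.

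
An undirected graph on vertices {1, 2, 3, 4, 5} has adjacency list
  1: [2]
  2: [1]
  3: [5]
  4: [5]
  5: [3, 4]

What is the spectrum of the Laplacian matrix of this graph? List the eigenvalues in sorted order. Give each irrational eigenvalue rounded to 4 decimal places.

Each diagonal entry of L is the vertex degree and each off-diagonal entry is -1 where an edge is present, 0 otherwise; in the order [1, 2, 3, 4, 5] the diagonal is [1, 1, 1, 1, 2]. L is symmetric positive semidefinite, so every eigenvalue is real and nonnegative. The 2 zero eigenvalues correspond to the 2 connected components.

[0, 0, 1, 2, 3]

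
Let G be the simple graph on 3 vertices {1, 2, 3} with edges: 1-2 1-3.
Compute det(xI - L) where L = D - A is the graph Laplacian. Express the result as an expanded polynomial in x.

x^3 - 4x^2 + 3x

Reading degrees in the order [1, 2, 3] gives [2, 1, 1]; set D = diag(2, 1, 1) and form L = D - A. Computing det(xI - L) by cofactor expansion (or equivalently via sum-over-permutations) gives x^3 - 4x^2 + 3x. Since p(0) = det(-L) = 0, x divides p(x). The largest eigenvalue, 3, is at most the vertex count 3. There is one zero in the spectrum, matching the 1 component.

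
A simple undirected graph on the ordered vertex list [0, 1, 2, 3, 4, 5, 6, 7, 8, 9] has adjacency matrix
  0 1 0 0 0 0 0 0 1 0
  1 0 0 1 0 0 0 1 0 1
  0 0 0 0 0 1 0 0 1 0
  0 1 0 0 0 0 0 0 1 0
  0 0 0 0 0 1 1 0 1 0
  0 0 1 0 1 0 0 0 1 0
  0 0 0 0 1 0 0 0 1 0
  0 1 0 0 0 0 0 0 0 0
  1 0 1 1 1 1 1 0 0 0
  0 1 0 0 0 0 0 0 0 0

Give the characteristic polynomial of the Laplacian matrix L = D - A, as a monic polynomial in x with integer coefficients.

x^10 - 26x^9 + 281x^8 - 1652x^7 + 5803x^6 - 12586x^5 + 16771x^4 - 13120x^3 + 5368x^2 - 840x

With the vertex order [0, 1, 2, 3, 4, 5, 6, 7, 8, 9], the degrees are [2, 4, 2, 2, 3, 3, 2, 1, 6, 1], giving D = diag(2, 4, 2, 2, 3, 3, 2, 1, 6, 1) and L = D - A. L has integer entries, so p(x) = det(xI - L) has integer coefficients. Expanding the determinant yields x^10 - 26x^9 + 281x^8 - 1652x^7 + 5803x^6 - 12586x^5 + 16771x^4 - 13120x^3 + 5368x^2 - 840x. The coefficient of x^9 equals -trace(L) = -26, matching the sum of degrees. By the matrix-tree theorem the graph has (1/10) * product of the nonzero eigenvalues = 84 spanning trees. The eigenvalues sum to 26, which equals trace(L) = 2|E|.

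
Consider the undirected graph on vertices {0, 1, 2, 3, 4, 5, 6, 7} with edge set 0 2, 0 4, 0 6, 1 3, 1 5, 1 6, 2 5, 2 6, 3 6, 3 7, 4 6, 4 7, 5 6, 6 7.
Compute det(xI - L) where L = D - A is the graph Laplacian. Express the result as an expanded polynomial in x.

x^8 - 28x^7 + 322x^6 - 1974x^5 + 6965x^4 - 14126x^3 + 15225x^2 - 6728x

With the vertex order [0, 1, 2, 3, 4, 5, 6, 7], the degrees are [3, 3, 3, 3, 3, 3, 7, 3], giving D = diag(3, 3, 3, 3, 3, 3, 7, 3) and L = D - A. Computing det(xI - L) by cofactor expansion (or equivalently via sum-over-permutations) gives x^8 - 28x^7 + 322x^6 - 1974x^5 + 6965x^4 - 14126x^3 + 15225x^2 - 6728x. The coefficient of x^7 equals -trace(L) = -28, matching the sum of degrees. There is one zero in the spectrum, matching the 1 component. By the matrix-tree theorem the graph has (1/8) * product of the nonzero eigenvalues = 841 spanning trees.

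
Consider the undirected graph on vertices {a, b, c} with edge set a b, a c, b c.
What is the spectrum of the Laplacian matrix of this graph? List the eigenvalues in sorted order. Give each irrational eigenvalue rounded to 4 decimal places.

Reading degrees in the order [a, b, c] gives [2, 2, 2]; set D = diag(2, 2, 2) and form L = D - A. The multiplicity of 0 as a Laplacian eigenvalue equals the number of connected components. The single zero eigenvalue shows the graph is connected. By the matrix-tree theorem the graph has (1/3) * product of the nonzero eigenvalues = 3 spanning trees.

[0, 3, 3]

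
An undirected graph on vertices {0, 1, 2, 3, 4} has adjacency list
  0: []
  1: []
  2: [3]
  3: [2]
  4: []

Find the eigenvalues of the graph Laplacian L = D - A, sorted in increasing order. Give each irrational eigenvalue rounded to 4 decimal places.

[0, 0, 0, 0, 2]

With the vertex order [0, 1, 2, 3, 4], the degrees are [0, 0, 1, 1, 0], giving D = diag(0, 0, 1, 1, 0) and L = D - A. L is symmetric positive semidefinite, so every eigenvalue is real and nonnegative. The 4 zero eigenvalues correspond to the 4 connected components.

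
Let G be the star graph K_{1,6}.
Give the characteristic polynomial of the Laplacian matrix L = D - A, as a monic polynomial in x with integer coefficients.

The graph has 7 vertices and degree multiset [6, 1, 1, 1, 1, 1, 1]; D is the diagonal matrix of degrees and L = D - A. The eigenvalues of L are [0, 1, 1, 1, 1, 1, 7]; the characteristic polynomial is the product of (x - lambda_i), which multiplies out to x^7 - 12x^6 + 45x^5 - 80x^4 + 75x^3 - 36x^2 + 7x. The constant term is 0 because L is singular (the all-ones vector lies in its kernel). There is one zero in the spectrum, matching the 1 component.

x^7 - 12x^6 + 45x^5 - 80x^4 + 75x^3 - 36x^2 + 7x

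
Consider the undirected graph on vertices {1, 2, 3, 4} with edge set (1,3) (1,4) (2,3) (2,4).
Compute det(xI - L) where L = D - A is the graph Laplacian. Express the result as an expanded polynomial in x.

Each diagonal entry of L is the vertex degree and each off-diagonal entry is -1 where an edge is present, 0 otherwise; in the order [1, 2, 3, 4] the diagonal is [2, 2, 2, 2]. The eigenvalues of L are [0, 2, 2, 4]; the characteristic polynomial is the product of (x - lambda_i), which multiplies out to x^4 - 8x^3 + 20x^2 - 16x. The coefficient of x^3 equals -trace(L) = -8, matching the sum of degrees. The largest eigenvalue, 4, is at most the vertex count 4. By the matrix-tree theorem the graph has (1/4) * product of the nonzero eigenvalues = 4 spanning trees.

x^4 - 8x^3 + 20x^2 - 16x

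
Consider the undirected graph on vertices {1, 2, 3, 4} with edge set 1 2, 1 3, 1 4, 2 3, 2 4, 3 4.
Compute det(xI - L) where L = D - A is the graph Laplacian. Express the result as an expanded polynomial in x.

With the vertex order [1, 2, 3, 4], the degrees are [3, 3, 3, 3], giving D = diag(3, 3, 3, 3) and L = D - A. The eigenvalues of L are [0, 4, 4, 4]; the characteristic polynomial is the product of (x - lambda_i), which multiplies out to x^4 - 12x^3 + 48x^2 - 64x. The constant term is 0 because L is singular (the all-ones vector lies in its kernel).

x^4 - 12x^3 + 48x^2 - 64x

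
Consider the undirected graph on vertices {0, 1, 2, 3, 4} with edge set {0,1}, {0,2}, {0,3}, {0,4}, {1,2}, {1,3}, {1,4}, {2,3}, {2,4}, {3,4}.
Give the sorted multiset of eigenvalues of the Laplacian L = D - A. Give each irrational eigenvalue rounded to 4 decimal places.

[0, 5, 5, 5, 5]

Reading degrees in the order [0, 1, 2, 3, 4] gives [4, 4, 4, 4, 4]; set D = diag(4, 4, 4, 4, 4) and form L = D - A. Diagonalising L (or applying a numerical eigensolver to the 5x5 matrix) gives the spectrum above. The single zero eigenvalue shows the graph is connected. The eigenvalues sum to 20, which equals trace(L) = 2|E|. The largest eigenvalue, 5, is at most the vertex count 5.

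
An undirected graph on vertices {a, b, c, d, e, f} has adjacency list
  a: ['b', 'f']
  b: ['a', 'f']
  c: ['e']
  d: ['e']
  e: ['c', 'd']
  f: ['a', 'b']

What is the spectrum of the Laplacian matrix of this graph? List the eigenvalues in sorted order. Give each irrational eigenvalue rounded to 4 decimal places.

With the vertex order [a, b, c, d, e, f], the degrees are [2, 2, 1, 1, 2, 2], giving D = diag(2, 2, 1, 1, 2, 2) and L = D - A. Since every row of L sums to 0, the all-ones vector is in the kernel and 0 is an eigenvalue. The 2 zero eigenvalues correspond to the 2 connected components.

[0, 0, 1, 3, 3, 3]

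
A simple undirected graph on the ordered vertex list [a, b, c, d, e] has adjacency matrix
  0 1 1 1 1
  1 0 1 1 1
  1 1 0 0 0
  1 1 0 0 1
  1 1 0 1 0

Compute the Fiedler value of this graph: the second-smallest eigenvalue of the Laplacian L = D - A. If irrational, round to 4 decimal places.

With the vertex order [a, b, c, d, e], the degrees are [4, 4, 2, 3, 3], giving D = diag(4, 4, 2, 3, 3) and L = D - A. The smallest Laplacian eigenvalue is always 0. The next one, lambda_2 = 2, measures how hard the graph is to disconnect: larger values mean better connectivity.

2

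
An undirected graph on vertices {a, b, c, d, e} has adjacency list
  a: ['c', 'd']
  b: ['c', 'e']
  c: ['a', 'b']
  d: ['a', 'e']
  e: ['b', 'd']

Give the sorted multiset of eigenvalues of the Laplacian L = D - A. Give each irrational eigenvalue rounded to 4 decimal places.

Reading degrees in the order [a, b, c, d, e] gives [2, 2, 2, 2, 2]; set D = diag(2, 2, 2, 2, 2) and form L = D - A. Since every row of L sums to 0, the all-ones vector is in the kernel and 0 is an eigenvalue. The single zero eigenvalue shows the graph is connected. The eigenvalues sum to 10, which equals trace(L) = 2|E|.

[0, 1.3820, 1.3820, 3.6180, 3.6180]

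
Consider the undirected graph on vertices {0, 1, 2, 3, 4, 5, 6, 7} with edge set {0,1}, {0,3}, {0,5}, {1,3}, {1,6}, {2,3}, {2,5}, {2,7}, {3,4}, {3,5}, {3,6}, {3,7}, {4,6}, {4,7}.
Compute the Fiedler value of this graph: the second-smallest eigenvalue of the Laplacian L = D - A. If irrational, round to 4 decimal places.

1.7530

Reading degrees in the order [0, 1, 2, 3, 4, 5, 6, 7] gives [3, 3, 3, 7, 3, 3, 3, 3]; set D = diag(3, 3, 3, 7, 3, 3, 3, 3) and form L = D - A. Computing the eigenvalues of L and sorting gives [0, 1.7530, 1.7530, 3.4450, 3.4450, 4.8019, 4.8019, 8]. The Fiedler value lambda_2 = 1.7530 is strictly positive, so the graph is connected. The largest eigenvalue, 8, is at most the vertex count 8.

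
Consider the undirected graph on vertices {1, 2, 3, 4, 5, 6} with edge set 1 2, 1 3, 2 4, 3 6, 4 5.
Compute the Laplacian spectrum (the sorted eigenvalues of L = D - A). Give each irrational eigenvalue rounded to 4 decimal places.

[0, 0.2679, 1, 2, 3, 3.7321]

With the vertex order [1, 2, 3, 4, 5, 6], the degrees are [2, 2, 2, 2, 1, 1], giving D = diag(2, 2, 2, 2, 1, 1) and L = D - A. The multiplicity of 0 as a Laplacian eigenvalue equals the number of connected components. The eigenvalues sum to 10, which equals trace(L) = 2|E|.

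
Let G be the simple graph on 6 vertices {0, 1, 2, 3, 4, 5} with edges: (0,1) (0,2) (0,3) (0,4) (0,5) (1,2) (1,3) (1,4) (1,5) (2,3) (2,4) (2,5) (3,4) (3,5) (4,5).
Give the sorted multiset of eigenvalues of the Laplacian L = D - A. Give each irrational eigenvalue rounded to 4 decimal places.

Each diagonal entry of L is the vertex degree and each off-diagonal entry is -1 where an edge is present, 0 otherwise; in the order [0, 1, 2, 3, 4, 5] the diagonal is [5, 5, 5, 5, 5, 5]. The multiplicity of 0 as a Laplacian eigenvalue equals the number of connected components. There is one zero in the spectrum, matching the 1 component.

[0, 6, 6, 6, 6, 6]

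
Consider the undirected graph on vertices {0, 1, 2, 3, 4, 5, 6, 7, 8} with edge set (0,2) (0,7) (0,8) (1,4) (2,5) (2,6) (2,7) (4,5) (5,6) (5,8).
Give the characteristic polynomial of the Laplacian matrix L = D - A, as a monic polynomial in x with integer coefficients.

x^9 - 20x^8 + 161x^7 - 670x^6 + 1538x^5 - 1914x^4 + 1157x^3 - 240x^2

Each diagonal entry of L is the vertex degree and each off-diagonal entry is -1 where an edge is present, 0 otherwise; in the order [0, 1, 2, 3, 4, 5, 6, 7, 8] the diagonal is [3, 1, 4, 0, 2, 4, 2, 2, 2]. L has integer entries, so p(x) = det(xI - L) has integer coefficients. Expanding the determinant yields x^9 - 20x^8 + 161x^7 - 670x^6 + 1538x^5 - 1914x^4 + 1157x^3 - 240x^2. The coefficient of x^8 equals -trace(L) = -20, matching the sum of degrees. There are 2 zeros in the spectrum, matching the 2 components. The largest eigenvalue, 5.6566, is at most the vertex count 9.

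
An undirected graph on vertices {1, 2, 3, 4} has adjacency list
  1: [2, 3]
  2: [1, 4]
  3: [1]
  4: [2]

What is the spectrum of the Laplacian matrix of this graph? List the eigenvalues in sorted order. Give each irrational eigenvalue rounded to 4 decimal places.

Reading degrees in the order [1, 2, 3, 4] gives [2, 2, 1, 1]; set D = diag(2, 2, 1, 1) and form L = D - A. Diagonalising L (or applying a numerical eigensolver to the 4x4 matrix) gives the spectrum above. There is one zero in the spectrum, matching the 1 component.

[0, 0.5858, 2, 3.4142]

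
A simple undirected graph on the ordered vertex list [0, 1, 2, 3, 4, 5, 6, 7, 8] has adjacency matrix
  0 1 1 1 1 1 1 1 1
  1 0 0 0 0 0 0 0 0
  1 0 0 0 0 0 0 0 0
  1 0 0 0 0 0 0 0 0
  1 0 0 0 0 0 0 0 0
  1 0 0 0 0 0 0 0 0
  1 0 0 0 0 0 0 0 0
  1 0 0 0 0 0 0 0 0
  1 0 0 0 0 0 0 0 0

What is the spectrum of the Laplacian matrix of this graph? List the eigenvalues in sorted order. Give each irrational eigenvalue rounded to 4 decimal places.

Reading degrees in the order [0, 1, 2, 3, 4, 5, 6, 7, 8] gives [8, 1, 1, 1, 1, 1, 1, 1, 1]; set D = diag(8, 1, 1, 1, 1, 1, 1, 1, 1) and form L = D - A. Diagonalising L (or applying a numerical eigensolver to the 9x9 matrix) gives the spectrum above. The single zero eigenvalue shows the graph is connected. The largest eigenvalue, 9, is at most the vertex count 9.

[0, 1, 1, 1, 1, 1, 1, 1, 9]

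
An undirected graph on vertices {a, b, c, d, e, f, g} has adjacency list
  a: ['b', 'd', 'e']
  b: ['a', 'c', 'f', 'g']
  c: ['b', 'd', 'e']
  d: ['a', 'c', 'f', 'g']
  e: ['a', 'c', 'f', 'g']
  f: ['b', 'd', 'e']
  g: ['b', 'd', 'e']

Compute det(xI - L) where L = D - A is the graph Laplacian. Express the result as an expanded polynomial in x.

x^7 - 24x^6 + 234x^5 - 1192x^4 + 3357x^3 - 4968x^2 + 3024x

Reading degrees in the order [a, b, c, d, e, f, g] gives [3, 4, 3, 4, 4, 3, 3]; set D = diag(3, 4, 3, 4, 4, 3, 3) and form L = D - A. Computing det(xI - L) by cofactor expansion (or equivalently via sum-over-permutations) gives x^7 - 24x^6 + 234x^5 - 1192x^4 + 3357x^3 - 4968x^2 + 3024x. The coefficient of x^6 equals -trace(L) = -24, matching the sum of degrees. There is one zero in the spectrum, matching the 1 component. By the matrix-tree theorem the graph has (1/7) * product of the nonzero eigenvalues = 432 spanning trees.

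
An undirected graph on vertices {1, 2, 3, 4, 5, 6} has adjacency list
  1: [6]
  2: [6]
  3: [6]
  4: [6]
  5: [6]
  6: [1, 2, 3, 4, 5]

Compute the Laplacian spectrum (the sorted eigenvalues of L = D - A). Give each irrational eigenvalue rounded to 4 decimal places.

[0, 1, 1, 1, 1, 6]

With the vertex order [1, 2, 3, 4, 5, 6], the degrees are [1, 1, 1, 1, 1, 5], giving D = diag(1, 1, 1, 1, 1, 5) and L = D - A. Diagonalising L (or applying a numerical eigensolver to the 6x6 matrix) gives the spectrum above. By the matrix-tree theorem the graph has (1/6) * product of the nonzero eigenvalues = 1 spanning tree. The eigenvalues sum to 10, which equals trace(L) = 2|E|.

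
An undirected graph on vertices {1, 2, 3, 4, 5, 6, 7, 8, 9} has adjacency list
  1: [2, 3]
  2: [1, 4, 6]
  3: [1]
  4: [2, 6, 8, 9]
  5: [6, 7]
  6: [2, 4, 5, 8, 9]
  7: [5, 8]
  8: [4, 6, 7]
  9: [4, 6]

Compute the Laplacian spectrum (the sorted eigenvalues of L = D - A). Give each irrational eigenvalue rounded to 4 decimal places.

Reading degrees in the order [1, 2, 3, 4, 5, 6, 7, 8, 9] gives [2, 3, 1, 4, 2, 5, 2, 3, 2]; set D = diag(2, 3, 1, 4, 2, 5, 2, 3, 2) and form L = D - A. Diagonalising L (or applying a numerical eigensolver to the 9x9 matrix) gives the spectrum above. The single zero eigenvalue shows the graph is connected. The eigenvalues sum to 24, which equals trace(L) = 2|E|.

[0, 0.3397, 1.1114, 2, 2.3396, 3, 3.7520, 5.2472, 6.2100]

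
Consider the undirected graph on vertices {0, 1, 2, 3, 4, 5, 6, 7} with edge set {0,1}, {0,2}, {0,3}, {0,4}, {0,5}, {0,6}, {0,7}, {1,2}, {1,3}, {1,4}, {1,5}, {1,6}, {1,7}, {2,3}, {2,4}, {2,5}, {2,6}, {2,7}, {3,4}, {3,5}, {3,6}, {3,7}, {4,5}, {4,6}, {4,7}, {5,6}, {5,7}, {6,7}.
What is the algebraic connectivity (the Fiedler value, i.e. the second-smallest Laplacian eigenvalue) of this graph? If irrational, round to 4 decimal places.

Each diagonal entry of L is the vertex degree and each off-diagonal entry is -1 where an edge is present, 0 otherwise; in the order [0, 1, 2, 3, 4, 5, 6, 7] the diagonal is [7, 7, 7, 7, 7, 7, 7, 7]. The smallest Laplacian eigenvalue is always 0. The next one, lambda_2 = 8, measures how hard the graph is to disconnect: larger values mean better connectivity. By the matrix-tree theorem the graph has (1/8) * product of the nonzero eigenvalues = 262144 spanning trees.

8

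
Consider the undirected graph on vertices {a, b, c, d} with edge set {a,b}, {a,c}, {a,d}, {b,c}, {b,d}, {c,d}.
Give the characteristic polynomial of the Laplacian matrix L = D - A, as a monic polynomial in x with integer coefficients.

Reading degrees in the order [a, b, c, d] gives [3, 3, 3, 3]; set D = diag(3, 3, 3, 3) and form L = D - A. Computing det(xI - L) by cofactor expansion (or equivalently via sum-over-permutations) gives x^4 - 12x^3 + 48x^2 - 64x. Since p(0) = det(-L) = 0, x divides p(x). By the matrix-tree theorem the graph has (1/4) * product of the nonzero eigenvalues = 16 spanning trees. The largest eigenvalue, 4, is at most the vertex count 4.

x^4 - 12x^3 + 48x^2 - 64x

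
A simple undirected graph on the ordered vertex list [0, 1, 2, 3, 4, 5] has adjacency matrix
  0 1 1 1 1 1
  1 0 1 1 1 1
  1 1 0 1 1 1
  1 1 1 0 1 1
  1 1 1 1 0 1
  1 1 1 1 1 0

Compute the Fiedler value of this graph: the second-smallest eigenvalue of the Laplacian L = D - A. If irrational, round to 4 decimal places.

6

Reading degrees in the order [0, 1, 2, 3, 4, 5] gives [5, 5, 5, 5, 5, 5]; set D = diag(5, 5, 5, 5, 5, 5) and form L = D - A. The sorted Laplacian eigenvalues are [0, 6, 6, 6, 6, 6]; the algebraic connectivity is the second entry, 6. There is one zero in the spectrum, matching the 1 component. By the matrix-tree theorem the graph has (1/6) * product of the nonzero eigenvalues = 1296 spanning trees.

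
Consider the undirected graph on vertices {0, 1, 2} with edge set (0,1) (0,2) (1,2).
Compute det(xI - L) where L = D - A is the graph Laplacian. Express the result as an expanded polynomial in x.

Each diagonal entry of L is the vertex degree and each off-diagonal entry is -1 where an edge is present, 0 otherwise; in the order [0, 1, 2] the diagonal is [2, 2, 2]. L has integer entries, so p(x) = det(xI - L) has integer coefficients. Expanding the determinant yields x^3 - 6x^2 + 9x. The constant term is 0 because L is singular (the all-ones vector lies in its kernel). There is one zero in the spectrum, matching the 1 component. By the matrix-tree theorem the graph has (1/3) * product of the nonzero eigenvalues = 3 spanning trees.

x^3 - 6x^2 + 9x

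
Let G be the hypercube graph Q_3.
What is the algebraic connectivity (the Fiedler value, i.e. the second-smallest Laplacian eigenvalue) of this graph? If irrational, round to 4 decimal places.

2

The graph has 8 vertices and degree multiset [3, 3, 3, 3, 3, 3, 3, 3]; D is the diagonal matrix of degrees and L = D - A. The smallest Laplacian eigenvalue is always 0. The next one, lambda_2 = 2, measures how hard the graph is to disconnect: larger values mean better connectivity. The eigenvalues sum to 24, which equals trace(L) = 2|E|.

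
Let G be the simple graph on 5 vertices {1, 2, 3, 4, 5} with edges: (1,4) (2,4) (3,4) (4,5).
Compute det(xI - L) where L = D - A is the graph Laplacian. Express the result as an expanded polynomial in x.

x^5 - 8x^4 + 18x^3 - 16x^2 + 5x

With the vertex order [1, 2, 3, 4, 5], the degrees are [1, 1, 1, 4, 1], giving D = diag(1, 1, 1, 4, 1) and L = D - A. L has integer entries, so p(x) = det(xI - L) has integer coefficients. Expanding the determinant yields x^5 - 8x^4 + 18x^3 - 16x^2 + 5x. The coefficient of x^4 equals -trace(L) = -8, matching the sum of degrees. There is one zero in the spectrum, matching the 1 component. The largest eigenvalue, 5, is at most the vertex count 5.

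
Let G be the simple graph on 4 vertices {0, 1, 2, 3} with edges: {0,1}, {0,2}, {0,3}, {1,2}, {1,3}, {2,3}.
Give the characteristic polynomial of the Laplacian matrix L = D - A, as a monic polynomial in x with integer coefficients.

x^4 - 12x^3 + 48x^2 - 64x

Each diagonal entry of L is the vertex degree and each off-diagonal entry is -1 where an edge is present, 0 otherwise; in the order [0, 1, 2, 3] the diagonal is [3, 3, 3, 3]. L has integer entries, so p(x) = det(xI - L) has integer coefficients. Expanding the determinant yields x^4 - 12x^3 + 48x^2 - 64x. Since p(0) = det(-L) = 0, x divides p(x). There is one zero in the spectrum, matching the 1 component.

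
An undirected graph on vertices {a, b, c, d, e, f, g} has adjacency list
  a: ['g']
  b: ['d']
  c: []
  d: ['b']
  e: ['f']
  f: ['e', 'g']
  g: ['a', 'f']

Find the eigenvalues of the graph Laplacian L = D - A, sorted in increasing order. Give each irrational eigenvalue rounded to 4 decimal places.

Each diagonal entry of L is the vertex degree and each off-diagonal entry is -1 where an edge is present, 0 otherwise; in the order [a, b, c, d, e, f, g] the diagonal is [1, 1, 0, 1, 1, 2, 2]. Since every row of L sums to 0, the all-ones vector is in the kernel and 0 is an eigenvalue. The 3 zero eigenvalues correspond to the 3 connected components. The eigenvalues sum to 8, which equals trace(L) = 2|E|.

[0, 0, 0, 0.5858, 2, 2, 3.4142]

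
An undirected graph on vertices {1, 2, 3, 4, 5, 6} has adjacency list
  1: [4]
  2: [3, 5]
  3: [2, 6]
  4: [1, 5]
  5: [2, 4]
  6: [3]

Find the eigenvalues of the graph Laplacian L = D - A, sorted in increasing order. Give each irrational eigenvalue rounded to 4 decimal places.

With the vertex order [1, 2, 3, 4, 5, 6], the degrees are [1, 2, 2, 2, 2, 1], giving D = diag(1, 2, 2, 2, 2, 1) and L = D - A. L is symmetric positive semidefinite, so every eigenvalue is real and nonnegative. The eigenvalues sum to 10, which equals trace(L) = 2|E|.

[0, 0.2679, 1, 2, 3, 3.7321]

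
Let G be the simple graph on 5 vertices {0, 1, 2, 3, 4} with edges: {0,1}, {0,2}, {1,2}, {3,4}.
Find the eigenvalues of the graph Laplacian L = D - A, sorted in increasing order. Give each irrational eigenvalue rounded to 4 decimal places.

With the vertex order [0, 1, 2, 3, 4], the degrees are [2, 2, 2, 1, 1], giving D = diag(2, 2, 2, 1, 1) and L = D - A. The multiplicity of 0 as a Laplacian eigenvalue equals the number of connected components. The 2 zero eigenvalues correspond to the 2 connected components. The largest eigenvalue, 3, is at most the vertex count 5.

[0, 0, 2, 3, 3]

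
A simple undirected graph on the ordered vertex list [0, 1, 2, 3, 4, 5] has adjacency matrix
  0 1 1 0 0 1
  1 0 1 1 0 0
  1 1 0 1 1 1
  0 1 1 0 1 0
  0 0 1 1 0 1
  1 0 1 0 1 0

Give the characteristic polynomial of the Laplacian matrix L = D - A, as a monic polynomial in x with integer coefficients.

x^6 - 20x^5 + 155x^4 - 580x^3 + 1045x^2 - 726x

With the vertex order [0, 1, 2, 3, 4, 5], the degrees are [3, 3, 5, 3, 3, 3], giving D = diag(3, 3, 5, 3, 3, 3) and L = D - A. L has integer entries, so p(x) = det(xI - L) has integer coefficients. Expanding the determinant yields x^6 - 20x^5 + 155x^4 - 580x^3 + 1045x^2 - 726x. The constant term is 0 because L is singular (the all-ones vector lies in its kernel). The largest eigenvalue, 6, is at most the vertex count 6.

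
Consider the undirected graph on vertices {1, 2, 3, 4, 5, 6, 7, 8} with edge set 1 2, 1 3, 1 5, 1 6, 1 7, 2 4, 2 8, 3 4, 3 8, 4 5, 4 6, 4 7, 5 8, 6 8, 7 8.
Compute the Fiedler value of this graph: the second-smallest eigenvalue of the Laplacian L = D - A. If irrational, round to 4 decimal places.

3

Each diagonal entry of L is the vertex degree and each off-diagonal entry is -1 where an edge is present, 0 otherwise; in the order [1, 2, 3, 4, 5, 6, 7, 8] the diagonal is [5, 3, 3, 5, 3, 3, 3, 5]. The smallest Laplacian eigenvalue is always 0. The next one, lambda_2 = 3, measures how hard the graph is to disconnect: larger values mean better connectivity. The eigenvalues sum to 30, which equals trace(L) = 2|E|. There is one zero in the spectrum, matching the 1 component.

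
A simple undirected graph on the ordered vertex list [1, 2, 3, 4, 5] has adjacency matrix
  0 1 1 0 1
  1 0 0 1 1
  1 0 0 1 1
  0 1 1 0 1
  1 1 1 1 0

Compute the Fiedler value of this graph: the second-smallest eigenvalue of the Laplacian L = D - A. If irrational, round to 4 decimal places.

With the vertex order [1, 2, 3, 4, 5], the degrees are [3, 3, 3, 3, 4], giving D = diag(3, 3, 3, 3, 4) and L = D - A. The smallest Laplacian eigenvalue is always 0. The next one, lambda_2 = 3, measures how hard the graph is to disconnect: larger values mean better connectivity. By the matrix-tree theorem the graph has (1/5) * product of the nonzero eigenvalues = 45 spanning trees. There is one zero in the spectrum, matching the 1 component.

3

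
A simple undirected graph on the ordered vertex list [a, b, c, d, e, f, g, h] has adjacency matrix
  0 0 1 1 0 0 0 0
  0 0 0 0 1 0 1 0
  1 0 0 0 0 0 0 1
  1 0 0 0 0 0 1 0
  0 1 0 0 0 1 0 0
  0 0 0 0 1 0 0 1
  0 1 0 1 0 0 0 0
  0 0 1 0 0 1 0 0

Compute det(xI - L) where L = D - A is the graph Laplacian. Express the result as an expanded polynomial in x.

Reading degrees in the order [a, b, c, d, e, f, g, h] gives [2, 2, 2, 2, 2, 2, 2, 2]; set D = diag(2, 2, 2, 2, 2, 2, 2, 2) and form L = D - A. Computing det(xI - L) by cofactor expansion (or equivalently via sum-over-permutations) gives x^8 - 16x^7 + 104x^6 - 352x^5 + 660x^4 - 672x^3 + 336x^2 - 64x. The coefficient of x^7 equals -trace(L) = -16, matching the sum of degrees. The largest eigenvalue, 4, is at most the vertex count 8.

x^8 - 16x^7 + 104x^6 - 352x^5 + 660x^4 - 672x^3 + 336x^2 - 64x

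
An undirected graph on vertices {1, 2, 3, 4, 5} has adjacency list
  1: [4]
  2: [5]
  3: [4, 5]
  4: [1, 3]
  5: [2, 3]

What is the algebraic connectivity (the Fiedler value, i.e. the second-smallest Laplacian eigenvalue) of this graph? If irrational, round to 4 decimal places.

0.3820

With the vertex order [1, 2, 3, 4, 5], the degrees are [1, 1, 2, 2, 2], giving D = diag(1, 1, 2, 2, 2) and L = D - A. The smallest Laplacian eigenvalue is always 0. The next one, lambda_2 = 0.3820, measures how hard the graph is to disconnect: larger values mean better connectivity. There is one zero in the spectrum, matching the 1 component.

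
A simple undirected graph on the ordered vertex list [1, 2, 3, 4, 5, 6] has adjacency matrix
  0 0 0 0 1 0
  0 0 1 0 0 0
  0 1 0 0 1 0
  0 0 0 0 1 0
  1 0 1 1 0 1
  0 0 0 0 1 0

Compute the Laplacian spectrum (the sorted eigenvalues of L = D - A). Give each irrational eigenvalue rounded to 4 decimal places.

[0, 0.4859, 1, 1, 2.4280, 5.0861]

Each diagonal entry of L is the vertex degree and each off-diagonal entry is -1 where an edge is present, 0 otherwise; in the order [1, 2, 3, 4, 5, 6] the diagonal is [1, 1, 2, 1, 4, 1]. Since every row of L sums to 0, the all-ones vector is in the kernel and 0 is an eigenvalue. The single zero eigenvalue shows the graph is connected. There is one zero in the spectrum, matching the 1 component. By the matrix-tree theorem the graph has (1/6) * product of the nonzero eigenvalues = 1 spanning tree.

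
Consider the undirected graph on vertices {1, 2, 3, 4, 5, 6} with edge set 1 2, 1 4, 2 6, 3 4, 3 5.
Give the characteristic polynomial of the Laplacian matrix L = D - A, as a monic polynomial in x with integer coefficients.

With the vertex order [1, 2, 3, 4, 5, 6], the degrees are [2, 2, 2, 2, 1, 1], giving D = diag(2, 2, 2, 2, 1, 1) and L = D - A. L has integer entries, so p(x) = det(xI - L) has integer coefficients. Expanding the determinant yields x^6 - 10x^5 + 36x^4 - 56x^3 + 35x^2 - 6x. The coefficient of x^5 equals -trace(L) = -10, matching the sum of degrees. By the matrix-tree theorem the graph has (1/6) * product of the nonzero eigenvalues = 1 spanning tree.

x^6 - 10x^5 + 36x^4 - 56x^3 + 35x^2 - 6x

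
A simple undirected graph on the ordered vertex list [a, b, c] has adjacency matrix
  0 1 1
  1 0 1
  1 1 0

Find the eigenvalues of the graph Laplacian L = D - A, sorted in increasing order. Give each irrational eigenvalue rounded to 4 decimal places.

Reading degrees in the order [a, b, c] gives [2, 2, 2]; set D = diag(2, 2, 2) and form L = D - A. The multiplicity of 0 as a Laplacian eigenvalue equals the number of connected components.

[0, 3, 3]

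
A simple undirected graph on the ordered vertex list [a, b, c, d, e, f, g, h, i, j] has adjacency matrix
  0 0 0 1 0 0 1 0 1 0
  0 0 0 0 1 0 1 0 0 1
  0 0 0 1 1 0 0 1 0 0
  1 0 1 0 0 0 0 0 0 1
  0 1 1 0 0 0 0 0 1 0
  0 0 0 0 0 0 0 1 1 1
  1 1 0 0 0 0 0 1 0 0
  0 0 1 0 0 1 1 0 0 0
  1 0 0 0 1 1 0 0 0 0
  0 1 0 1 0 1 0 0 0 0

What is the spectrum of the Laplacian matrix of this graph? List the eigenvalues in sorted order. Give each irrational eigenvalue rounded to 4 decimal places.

Reading degrees in the order [a, b, c, d, e, f, g, h, i, j] gives [3, 3, 3, 3, 3, 3, 3, 3, 3, 3]; set D = diag(3, 3, 3, 3, 3, 3, 3, 3, 3, 3) and form L = D - A. Diagonalising L (or applying a numerical eigensolver to the 10x10 matrix) gives the spectrum above. The eigenvalues sum to 30, which equals trace(L) = 2|E|.

[0, 2, 2, 2, 2, 2, 5, 5, 5, 5]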